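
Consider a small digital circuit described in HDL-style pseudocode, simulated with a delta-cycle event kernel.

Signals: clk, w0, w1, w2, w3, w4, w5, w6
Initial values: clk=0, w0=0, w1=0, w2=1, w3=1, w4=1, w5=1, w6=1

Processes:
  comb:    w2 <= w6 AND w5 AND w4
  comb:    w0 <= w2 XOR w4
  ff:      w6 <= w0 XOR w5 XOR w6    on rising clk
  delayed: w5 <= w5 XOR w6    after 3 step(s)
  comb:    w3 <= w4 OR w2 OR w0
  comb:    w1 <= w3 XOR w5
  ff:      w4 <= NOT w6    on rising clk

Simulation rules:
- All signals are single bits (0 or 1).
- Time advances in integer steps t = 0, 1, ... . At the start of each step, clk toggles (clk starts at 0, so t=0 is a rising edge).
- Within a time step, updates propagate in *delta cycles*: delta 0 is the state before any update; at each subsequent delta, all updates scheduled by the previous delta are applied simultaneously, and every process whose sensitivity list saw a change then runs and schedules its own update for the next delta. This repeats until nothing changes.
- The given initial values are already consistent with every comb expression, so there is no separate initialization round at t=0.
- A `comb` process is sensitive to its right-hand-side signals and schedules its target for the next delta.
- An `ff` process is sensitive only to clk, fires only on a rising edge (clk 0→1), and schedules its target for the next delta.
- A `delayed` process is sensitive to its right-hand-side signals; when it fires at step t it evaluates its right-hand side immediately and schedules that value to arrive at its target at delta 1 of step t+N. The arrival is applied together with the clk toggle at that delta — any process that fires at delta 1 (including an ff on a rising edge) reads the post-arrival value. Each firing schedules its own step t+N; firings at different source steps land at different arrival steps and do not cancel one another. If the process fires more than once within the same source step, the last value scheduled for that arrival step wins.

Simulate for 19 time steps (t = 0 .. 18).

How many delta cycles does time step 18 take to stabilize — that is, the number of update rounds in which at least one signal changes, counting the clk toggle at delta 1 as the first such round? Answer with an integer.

6

[bits: w4,w0,w3,w5,w1,w6,w2,clk]
t=0: Δ0=10110110 Δ1=10110111 Δ2=00110011 Δ3=01110001 Δ4=00110001 Δ5=00010001 Δ6=00011001 | 6Δ
t=1: Δ0=00011001 Δ1=00011000 | 1Δ
t=2: Δ0=00011000 Δ1=00011001 Δ2=10011101 Δ3=11111111 Δ4=10110111 | 4Δ
t=3: Δ0=10110111 Δ1=10110110 | 1Δ
t=4: Δ0=10110110 Δ1=10110111 Δ2=00110011 Δ3=01110001 Δ4=00110001 Δ5=00010001 Δ6=00011001 | 6Δ
t=5: Δ0=00011001 Δ1=00001000 Δ2=00000000 | 2Δ
t=6: Δ0=00000000 Δ1=00000001 Δ2=10000001 Δ3=11100001 Δ4=11101001 | 4Δ
t=7: Δ0=11101001 Δ1=11111000 Δ2=11110000 | 2Δ
t=8: Δ0=11110000 Δ1=11100001 Δ2=11101101 | 2Δ
t=9: Δ0=11101101 Δ1=11101100 | 1Δ
t=10: Δ0=11101100 Δ1=11111101 Δ2=01110111 Δ3=01110101 Δ4=00110101 Δ5=00010101 Δ6=00011101 | 6Δ
t=11: Δ0=00011101 Δ1=00011100 | 1Δ
t=12: Δ0=00011100 Δ1=00011101 Δ2=00011001 | 2Δ
t=13: Δ0=00011001 Δ1=00001000 Δ2=00000000 | 2Δ
t=14: Δ0=00000000 Δ1=00000001 Δ2=10000001 Δ3=11100001 Δ4=11101001 | 4Δ
t=15: Δ0=11101001 Δ1=11111000 Δ2=11110000 | 2Δ
t=16: Δ0=11110000 Δ1=11100001 Δ2=11101101 | 2Δ
t=17: Δ0=11101101 Δ1=11101100 | 1Δ
t=18: Δ0=11101100 Δ1=11111101 Δ2=01110111 Δ3=01110101 Δ4=00110101 Δ5=00010101 Δ6=00011101 | 6Δ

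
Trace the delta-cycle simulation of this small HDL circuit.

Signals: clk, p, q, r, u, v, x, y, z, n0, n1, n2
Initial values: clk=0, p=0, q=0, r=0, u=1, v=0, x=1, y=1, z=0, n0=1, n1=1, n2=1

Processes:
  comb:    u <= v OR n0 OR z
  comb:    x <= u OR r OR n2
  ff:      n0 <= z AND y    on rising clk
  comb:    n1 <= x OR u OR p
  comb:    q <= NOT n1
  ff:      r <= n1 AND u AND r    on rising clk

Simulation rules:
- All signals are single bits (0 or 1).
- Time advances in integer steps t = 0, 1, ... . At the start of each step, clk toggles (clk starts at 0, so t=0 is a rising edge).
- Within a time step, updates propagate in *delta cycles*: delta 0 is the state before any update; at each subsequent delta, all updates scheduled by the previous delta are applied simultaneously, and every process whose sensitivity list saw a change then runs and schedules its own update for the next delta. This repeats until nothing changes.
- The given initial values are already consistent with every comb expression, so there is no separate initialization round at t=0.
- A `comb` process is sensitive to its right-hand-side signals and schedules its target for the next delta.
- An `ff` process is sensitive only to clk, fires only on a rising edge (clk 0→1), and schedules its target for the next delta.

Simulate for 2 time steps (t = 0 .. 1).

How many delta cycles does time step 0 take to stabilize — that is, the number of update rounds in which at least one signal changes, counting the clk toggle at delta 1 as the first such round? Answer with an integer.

3

t0.Δ0 p=0 n0=1 y=1 z=0 r=0 n2=1 q=0 x=1 u=1 v=0 n1=1 clk=0
t0.Δ1 p=0 n0=1 y=1 z=0 r=0 n2=1 q=0 x=1 u=1 v=0 n1=1 clk=1
t0.Δ2 p=0 n0=0 y=1 z=0 r=0 n2=1 q=0 x=1 u=1 v=0 n1=1 clk=1
t0.Δ3 p=0 n0=0 y=1 z=0 r=0 n2=1 q=0 x=1 u=0 v=0 n1=1 clk=1
t1.Δ0 p=0 n0=0 y=1 z=0 r=0 n2=1 q=0 x=1 u=0 v=0 n1=1 clk=1
t1.Δ1 p=0 n0=0 y=1 z=0 r=0 n2=1 q=0 x=1 u=0 v=0 n1=1 clk=0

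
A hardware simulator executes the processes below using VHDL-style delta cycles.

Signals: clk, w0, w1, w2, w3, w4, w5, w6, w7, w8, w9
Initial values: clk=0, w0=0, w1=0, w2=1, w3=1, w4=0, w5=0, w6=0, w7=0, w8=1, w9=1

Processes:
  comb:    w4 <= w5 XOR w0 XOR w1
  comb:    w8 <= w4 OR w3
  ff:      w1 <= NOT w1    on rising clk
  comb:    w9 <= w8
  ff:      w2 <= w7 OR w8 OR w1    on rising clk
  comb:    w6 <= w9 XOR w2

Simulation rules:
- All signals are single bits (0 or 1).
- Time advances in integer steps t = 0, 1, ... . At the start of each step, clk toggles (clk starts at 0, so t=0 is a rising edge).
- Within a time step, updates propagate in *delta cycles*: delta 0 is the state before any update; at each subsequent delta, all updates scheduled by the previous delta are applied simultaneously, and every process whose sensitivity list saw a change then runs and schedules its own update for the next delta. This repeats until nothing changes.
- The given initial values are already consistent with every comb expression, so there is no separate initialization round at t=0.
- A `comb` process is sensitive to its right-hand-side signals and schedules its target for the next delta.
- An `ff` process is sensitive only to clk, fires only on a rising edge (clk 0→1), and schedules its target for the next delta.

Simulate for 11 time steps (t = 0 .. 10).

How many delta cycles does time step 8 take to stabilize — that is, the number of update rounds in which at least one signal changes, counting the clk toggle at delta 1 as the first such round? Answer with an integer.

3

[bits: w7,w4,w6,w1,w5,clk,w0,w9,w3,w2,w8]
t=0: Δ0=00000001111 Δ1=00000101111 Δ2=00010101111 Δ3=01010101111 | 3Δ
t=1: Δ0=01010101111 Δ1=01010001111 | 1Δ
t=2: Δ0=01010001111 Δ1=01010101111 Δ2=01000101111 Δ3=00000101111 | 3Δ
t=3: Δ0=00000101111 Δ1=00000001111 | 1Δ
t=4: Δ0=00000001111 Δ1=00000101111 Δ2=00010101111 Δ3=01010101111 | 3Δ
t=5: Δ0=01010101111 Δ1=01010001111 | 1Δ
t=6: Δ0=01010001111 Δ1=01010101111 Δ2=01000101111 Δ3=00000101111 | 3Δ
t=7: Δ0=00000101111 Δ1=00000001111 | 1Δ
t=8: Δ0=00000001111 Δ1=00000101111 Δ2=00010101111 Δ3=01010101111 | 3Δ
t=9: Δ0=01010101111 Δ1=01010001111 | 1Δ
t=10: Δ0=01010001111 Δ1=01010101111 Δ2=01000101111 Δ3=00000101111 | 3Δ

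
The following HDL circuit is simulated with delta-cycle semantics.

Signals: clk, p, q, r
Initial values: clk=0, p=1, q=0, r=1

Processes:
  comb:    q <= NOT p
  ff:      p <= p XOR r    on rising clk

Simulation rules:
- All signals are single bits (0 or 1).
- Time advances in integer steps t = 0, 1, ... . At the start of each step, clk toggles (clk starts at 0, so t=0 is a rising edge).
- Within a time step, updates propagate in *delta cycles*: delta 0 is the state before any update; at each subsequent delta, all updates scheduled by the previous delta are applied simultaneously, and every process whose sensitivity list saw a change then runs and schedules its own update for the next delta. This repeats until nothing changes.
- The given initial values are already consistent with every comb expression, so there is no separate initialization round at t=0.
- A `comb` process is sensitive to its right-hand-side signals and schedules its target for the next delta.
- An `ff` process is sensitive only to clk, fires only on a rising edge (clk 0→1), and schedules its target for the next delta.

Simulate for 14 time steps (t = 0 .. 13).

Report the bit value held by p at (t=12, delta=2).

t=0 Δ0: q=0 r=1 clk=0 p=1
  Δ1: clk:0→1
  Δ2: p:1→0
  Δ3: q:0→1
  (3Δ to stable)
t=1 Δ0: q=1 r=1 clk=1 p=0
  Δ1: clk:1→0
  (1Δ to stable)
t=2 Δ0: q=1 r=1 clk=0 p=0
  Δ1: clk:0→1
  Δ2: p:0→1
  Δ3: q:1→0
  (3Δ to stable)
t=3 Δ0: q=0 r=1 clk=1 p=1
  Δ1: clk:1→0
  (1Δ to stable)
t=4 Δ0: q=0 r=1 clk=0 p=1
  Δ1: clk:0→1
  Δ2: p:1→0
  Δ3: q:0→1
  (3Δ to stable)
t=5 Δ0: q=1 r=1 clk=1 p=0
  Δ1: clk:1→0
  (1Δ to stable)
t=6 Δ0: q=1 r=1 clk=0 p=0
  Δ1: clk:0→1
  Δ2: p:0→1
  Δ3: q:1→0
  (3Δ to stable)
t=7 Δ0: q=0 r=1 clk=1 p=1
  Δ1: clk:1→0
  (1Δ to stable)
t=8 Δ0: q=0 r=1 clk=0 p=1
  Δ1: clk:0→1
  Δ2: p:1→0
  Δ3: q:0→1
  (3Δ to stable)
t=9 Δ0: q=1 r=1 clk=1 p=0
  Δ1: clk:1→0
  (1Δ to stable)
t=10 Δ0: q=1 r=1 clk=0 p=0
  Δ1: clk:0→1
  Δ2: p:0→1
  Δ3: q:1→0
  (3Δ to stable)
t=11 Δ0: q=0 r=1 clk=1 p=1
  Δ1: clk:1→0
  (1Δ to stable)
t=12 Δ0: q=0 r=1 clk=0 p=1
  Δ1: clk:0→1
  Δ2: p:1→0
  Δ3: q:0→1
  (3Δ to stable)
t=13 Δ0: q=1 r=1 clk=1 p=0
  Δ1: clk:1→0
  (1Δ to stable)

0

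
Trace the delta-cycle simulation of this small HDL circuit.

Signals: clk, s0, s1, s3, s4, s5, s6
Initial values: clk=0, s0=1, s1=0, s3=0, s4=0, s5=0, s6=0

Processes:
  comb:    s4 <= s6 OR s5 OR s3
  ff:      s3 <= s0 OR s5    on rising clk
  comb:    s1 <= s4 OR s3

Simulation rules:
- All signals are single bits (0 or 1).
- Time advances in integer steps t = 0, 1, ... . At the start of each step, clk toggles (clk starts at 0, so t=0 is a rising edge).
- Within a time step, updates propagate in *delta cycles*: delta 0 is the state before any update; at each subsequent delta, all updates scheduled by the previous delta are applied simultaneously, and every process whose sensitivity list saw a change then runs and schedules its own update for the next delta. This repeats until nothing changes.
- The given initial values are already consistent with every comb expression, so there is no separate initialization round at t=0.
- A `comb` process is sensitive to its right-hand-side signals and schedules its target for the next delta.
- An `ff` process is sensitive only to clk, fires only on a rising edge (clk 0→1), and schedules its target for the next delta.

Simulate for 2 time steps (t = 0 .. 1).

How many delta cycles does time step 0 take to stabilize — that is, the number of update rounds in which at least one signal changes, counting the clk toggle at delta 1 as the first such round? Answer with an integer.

[bits: s6,s0,s5,clk,s1,s3,s4]
t=0: Δ0=0100000 Δ1=0101000 Δ2=0101010 Δ3=0101111 | 3Δ
t=1: Δ0=0101111 Δ1=0100111 | 1Δ

3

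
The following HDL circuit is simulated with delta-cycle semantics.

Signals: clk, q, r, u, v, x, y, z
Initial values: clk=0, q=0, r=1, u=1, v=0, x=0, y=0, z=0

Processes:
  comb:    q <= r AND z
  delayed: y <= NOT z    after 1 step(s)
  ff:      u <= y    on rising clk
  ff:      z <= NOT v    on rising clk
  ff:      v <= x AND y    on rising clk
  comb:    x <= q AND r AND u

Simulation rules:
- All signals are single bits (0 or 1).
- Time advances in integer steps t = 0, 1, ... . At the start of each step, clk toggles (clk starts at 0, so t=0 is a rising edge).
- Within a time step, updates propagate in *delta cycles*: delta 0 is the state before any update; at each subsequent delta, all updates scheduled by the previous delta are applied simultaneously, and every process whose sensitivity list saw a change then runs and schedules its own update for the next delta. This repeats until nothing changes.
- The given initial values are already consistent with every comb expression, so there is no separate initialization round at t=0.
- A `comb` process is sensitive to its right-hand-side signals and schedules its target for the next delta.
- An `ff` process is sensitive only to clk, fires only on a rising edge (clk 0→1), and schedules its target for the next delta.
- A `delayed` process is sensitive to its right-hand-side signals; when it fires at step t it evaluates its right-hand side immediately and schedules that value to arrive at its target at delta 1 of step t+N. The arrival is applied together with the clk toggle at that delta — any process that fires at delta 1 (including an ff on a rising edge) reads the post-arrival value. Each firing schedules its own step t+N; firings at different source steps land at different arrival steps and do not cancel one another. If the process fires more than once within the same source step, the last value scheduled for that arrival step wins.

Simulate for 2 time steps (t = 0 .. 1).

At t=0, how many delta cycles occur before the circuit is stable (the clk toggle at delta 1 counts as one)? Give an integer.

3

t=0 Δ0: u=1 z=0 v=0 r=1 y=0 clk=0 q=0 x=0
  Δ1: clk:0→1
  Δ2: u:1→0, z:0→1
  Δ3: q:0→1
  (3Δ to stable)
t=1 Δ0: u=0 z=1 v=0 r=1 y=0 clk=1 q=1 x=0
  Δ1: clk:1→0
  (1Δ to stable)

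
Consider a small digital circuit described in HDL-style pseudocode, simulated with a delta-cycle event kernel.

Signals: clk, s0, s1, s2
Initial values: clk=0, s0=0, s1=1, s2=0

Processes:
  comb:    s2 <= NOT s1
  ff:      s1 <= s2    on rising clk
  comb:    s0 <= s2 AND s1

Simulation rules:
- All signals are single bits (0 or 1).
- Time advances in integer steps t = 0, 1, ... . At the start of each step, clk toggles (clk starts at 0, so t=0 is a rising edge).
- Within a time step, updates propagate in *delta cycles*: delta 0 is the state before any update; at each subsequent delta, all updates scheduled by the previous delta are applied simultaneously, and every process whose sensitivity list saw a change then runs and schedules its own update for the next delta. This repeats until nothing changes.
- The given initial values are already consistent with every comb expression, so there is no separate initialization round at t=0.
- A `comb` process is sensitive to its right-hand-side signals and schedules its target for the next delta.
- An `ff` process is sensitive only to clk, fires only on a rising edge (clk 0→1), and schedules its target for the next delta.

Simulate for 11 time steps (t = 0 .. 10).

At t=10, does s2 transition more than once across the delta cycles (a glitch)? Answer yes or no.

t=0 Δ0: s1=1 clk=0 s0=0 s2=0
  Δ1: clk:0→1
  Δ2: s1:1→0
  Δ3: s2:0→1
  (3Δ to stable)
t=1 Δ0: s1=0 clk=1 s0=0 s2=1
  Δ1: clk:1→0
  (1Δ to stable)
t=2 Δ0: s1=0 clk=0 s0=0 s2=1
  Δ1: clk:0→1
  Δ2: s1:0→1
  Δ3: s0:0→1, s2:1→0
  Δ4: s0:1→0
  (4Δ to stable)
t=3 Δ0: s1=1 clk=1 s0=0 s2=0
  Δ1: clk:1→0
  (1Δ to stable)
t=4 Δ0: s1=1 clk=0 s0=0 s2=0
  Δ1: clk:0→1
  Δ2: s1:1→0
  Δ3: s2:0→1
  (3Δ to stable)
t=5 Δ0: s1=0 clk=1 s0=0 s2=1
  Δ1: clk:1→0
  (1Δ to stable)
t=6 Δ0: s1=0 clk=0 s0=0 s2=1
  Δ1: clk:0→1
  Δ2: s1:0→1
  Δ3: s0:0→1, s2:1→0
  Δ4: s0:1→0
  (4Δ to stable)
t=7 Δ0: s1=1 clk=1 s0=0 s2=0
  Δ1: clk:1→0
  (1Δ to stable)
t=8 Δ0: s1=1 clk=0 s0=0 s2=0
  Δ1: clk:0→1
  Δ2: s1:1→0
  Δ3: s2:0→1
  (3Δ to stable)
t=9 Δ0: s1=0 clk=1 s0=0 s2=1
  Δ1: clk:1→0
  (1Δ to stable)
t=10 Δ0: s1=0 clk=0 s0=0 s2=1
  Δ1: clk:0→1
  Δ2: s1:0→1
  Δ3: s0:0→1, s2:1→0
  Δ4: s0:1→0
  (4Δ to stable)

no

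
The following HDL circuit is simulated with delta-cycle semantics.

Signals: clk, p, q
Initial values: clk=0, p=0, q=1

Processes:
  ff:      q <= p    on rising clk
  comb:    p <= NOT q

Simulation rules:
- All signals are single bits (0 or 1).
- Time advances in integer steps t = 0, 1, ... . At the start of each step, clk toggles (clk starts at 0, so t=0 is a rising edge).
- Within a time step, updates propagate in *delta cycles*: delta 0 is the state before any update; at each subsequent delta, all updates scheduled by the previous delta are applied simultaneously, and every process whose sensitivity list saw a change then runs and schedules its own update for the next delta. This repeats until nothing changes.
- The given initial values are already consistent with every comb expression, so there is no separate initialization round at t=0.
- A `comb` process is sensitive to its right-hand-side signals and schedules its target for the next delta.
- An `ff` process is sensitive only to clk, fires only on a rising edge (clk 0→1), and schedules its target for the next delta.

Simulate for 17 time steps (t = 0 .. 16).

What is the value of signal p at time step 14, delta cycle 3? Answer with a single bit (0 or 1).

0

t0.Δ0 q=1 clk=0 p=0
t0.Δ1 q=1 clk=1 p=0
t0.Δ2 q=0 clk=1 p=0
t0.Δ3 q=0 clk=1 p=1
t1.Δ0 q=0 clk=1 p=1
t1.Δ1 q=0 clk=0 p=1
t2.Δ0 q=0 clk=0 p=1
t2.Δ1 q=0 clk=1 p=1
t2.Δ2 q=1 clk=1 p=1
t2.Δ3 q=1 clk=1 p=0
t3.Δ0 q=1 clk=1 p=0
t3.Δ1 q=1 clk=0 p=0
t4.Δ0 q=1 clk=0 p=0
t4.Δ1 q=1 clk=1 p=0
t4.Δ2 q=0 clk=1 p=0
t4.Δ3 q=0 clk=1 p=1
t5.Δ0 q=0 clk=1 p=1
t5.Δ1 q=0 clk=0 p=1
t6.Δ0 q=0 clk=0 p=1
t6.Δ1 q=0 clk=1 p=1
t6.Δ2 q=1 clk=1 p=1
t6.Δ3 q=1 clk=1 p=0
t7.Δ0 q=1 clk=1 p=0
t7.Δ1 q=1 clk=0 p=0
t8.Δ0 q=1 clk=0 p=0
t8.Δ1 q=1 clk=1 p=0
t8.Δ2 q=0 clk=1 p=0
t8.Δ3 q=0 clk=1 p=1
t9.Δ0 q=0 clk=1 p=1
t9.Δ1 q=0 clk=0 p=1
t10.Δ0 q=0 clk=0 p=1
t10.Δ1 q=0 clk=1 p=1
t10.Δ2 q=1 clk=1 p=1
t10.Δ3 q=1 clk=1 p=0
t11.Δ0 q=1 clk=1 p=0
t11.Δ1 q=1 clk=0 p=0
t12.Δ0 q=1 clk=0 p=0
t12.Δ1 q=1 clk=1 p=0
t12.Δ2 q=0 clk=1 p=0
t12.Δ3 q=0 clk=1 p=1
t13.Δ0 q=0 clk=1 p=1
t13.Δ1 q=0 clk=0 p=1
t14.Δ0 q=0 clk=0 p=1
t14.Δ1 q=0 clk=1 p=1
t14.Δ2 q=1 clk=1 p=1
t14.Δ3 q=1 clk=1 p=0
t15.Δ0 q=1 clk=1 p=0
t15.Δ1 q=1 clk=0 p=0
t16.Δ0 q=1 clk=0 p=0
t16.Δ1 q=1 clk=1 p=0
t16.Δ2 q=0 clk=1 p=0
t16.Δ3 q=0 clk=1 p=1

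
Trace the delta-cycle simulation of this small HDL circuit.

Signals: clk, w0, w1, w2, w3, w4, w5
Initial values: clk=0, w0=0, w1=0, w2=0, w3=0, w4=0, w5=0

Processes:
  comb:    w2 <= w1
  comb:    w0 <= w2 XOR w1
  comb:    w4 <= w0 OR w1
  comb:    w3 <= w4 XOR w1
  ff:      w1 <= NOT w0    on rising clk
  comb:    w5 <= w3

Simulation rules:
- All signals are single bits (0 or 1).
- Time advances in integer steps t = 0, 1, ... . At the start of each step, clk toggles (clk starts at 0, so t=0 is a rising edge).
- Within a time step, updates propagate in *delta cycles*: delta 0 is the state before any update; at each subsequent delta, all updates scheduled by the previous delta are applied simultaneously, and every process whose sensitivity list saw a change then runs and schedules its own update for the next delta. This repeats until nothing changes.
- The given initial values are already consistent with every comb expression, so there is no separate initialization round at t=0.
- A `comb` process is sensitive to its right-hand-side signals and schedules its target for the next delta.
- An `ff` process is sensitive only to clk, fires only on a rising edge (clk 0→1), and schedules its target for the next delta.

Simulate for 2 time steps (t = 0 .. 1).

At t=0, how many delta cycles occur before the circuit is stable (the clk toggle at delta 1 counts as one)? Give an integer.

5

[bits: w1,clk,w0,w3,w4,w5,w2]
t=0: Δ0=0000000 Δ1=0100000 Δ2=1100000 Δ3=1111101 Δ4=1100111 Δ5=1100101 | 5Δ
t=1: Δ0=1100101 Δ1=1000101 | 1Δ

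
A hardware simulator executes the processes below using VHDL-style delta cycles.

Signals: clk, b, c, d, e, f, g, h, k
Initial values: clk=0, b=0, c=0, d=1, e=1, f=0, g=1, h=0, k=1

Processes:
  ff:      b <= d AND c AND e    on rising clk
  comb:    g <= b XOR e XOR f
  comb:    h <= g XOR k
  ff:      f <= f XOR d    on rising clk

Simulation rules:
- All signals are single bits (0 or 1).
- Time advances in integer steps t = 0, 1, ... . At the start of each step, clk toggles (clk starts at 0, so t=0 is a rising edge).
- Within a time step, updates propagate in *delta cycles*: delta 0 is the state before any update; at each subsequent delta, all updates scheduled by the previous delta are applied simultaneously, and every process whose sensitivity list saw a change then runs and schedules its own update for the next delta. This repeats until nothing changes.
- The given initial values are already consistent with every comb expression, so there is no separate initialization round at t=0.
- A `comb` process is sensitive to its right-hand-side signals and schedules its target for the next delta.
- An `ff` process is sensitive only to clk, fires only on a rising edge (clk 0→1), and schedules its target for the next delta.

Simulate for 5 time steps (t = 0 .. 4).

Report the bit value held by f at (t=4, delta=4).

1

t0.Δ0 k=1 e=1 d=1 clk=0 h=0 b=0 g=1 f=0 c=0
t0.Δ1 k=1 e=1 d=1 clk=1 h=0 b=0 g=1 f=0 c=0
t0.Δ2 k=1 e=1 d=1 clk=1 h=0 b=0 g=1 f=1 c=0
t0.Δ3 k=1 e=1 d=1 clk=1 h=0 b=0 g=0 f=1 c=0
t0.Δ4 k=1 e=1 d=1 clk=1 h=1 b=0 g=0 f=1 c=0
t1.Δ0 k=1 e=1 d=1 clk=1 h=1 b=0 g=0 f=1 c=0
t1.Δ1 k=1 e=1 d=1 clk=0 h=1 b=0 g=0 f=1 c=0
t2.Δ0 k=1 e=1 d=1 clk=0 h=1 b=0 g=0 f=1 c=0
t2.Δ1 k=1 e=1 d=1 clk=1 h=1 b=0 g=0 f=1 c=0
t2.Δ2 k=1 e=1 d=1 clk=1 h=1 b=0 g=0 f=0 c=0
t2.Δ3 k=1 e=1 d=1 clk=1 h=1 b=0 g=1 f=0 c=0
t2.Δ4 k=1 e=1 d=1 clk=1 h=0 b=0 g=1 f=0 c=0
t3.Δ0 k=1 e=1 d=1 clk=1 h=0 b=0 g=1 f=0 c=0
t3.Δ1 k=1 e=1 d=1 clk=0 h=0 b=0 g=1 f=0 c=0
t4.Δ0 k=1 e=1 d=1 clk=0 h=0 b=0 g=1 f=0 c=0
t4.Δ1 k=1 e=1 d=1 clk=1 h=0 b=0 g=1 f=0 c=0
t4.Δ2 k=1 e=1 d=1 clk=1 h=0 b=0 g=1 f=1 c=0
t4.Δ3 k=1 e=1 d=1 clk=1 h=0 b=0 g=0 f=1 c=0
t4.Δ4 k=1 e=1 d=1 clk=1 h=1 b=0 g=0 f=1 c=0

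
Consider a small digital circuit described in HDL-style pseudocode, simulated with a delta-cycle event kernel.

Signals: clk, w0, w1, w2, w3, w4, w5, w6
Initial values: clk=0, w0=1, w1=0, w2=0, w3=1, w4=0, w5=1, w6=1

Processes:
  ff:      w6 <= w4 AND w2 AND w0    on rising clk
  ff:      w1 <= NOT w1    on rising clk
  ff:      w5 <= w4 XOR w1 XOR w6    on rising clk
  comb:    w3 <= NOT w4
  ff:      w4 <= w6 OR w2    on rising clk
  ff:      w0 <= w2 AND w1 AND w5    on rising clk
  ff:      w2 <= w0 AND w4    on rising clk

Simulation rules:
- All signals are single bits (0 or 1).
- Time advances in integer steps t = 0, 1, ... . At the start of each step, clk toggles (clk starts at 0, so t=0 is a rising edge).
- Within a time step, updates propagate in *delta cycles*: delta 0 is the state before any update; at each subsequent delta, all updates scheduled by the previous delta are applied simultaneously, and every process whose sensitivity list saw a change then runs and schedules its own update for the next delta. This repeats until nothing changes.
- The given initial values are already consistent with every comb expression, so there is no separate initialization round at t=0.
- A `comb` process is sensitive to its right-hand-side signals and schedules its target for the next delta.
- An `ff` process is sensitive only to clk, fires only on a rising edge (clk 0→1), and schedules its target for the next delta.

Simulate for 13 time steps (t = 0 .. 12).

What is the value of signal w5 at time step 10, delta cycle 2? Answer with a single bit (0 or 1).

1

t=0 Δ0: w3=1 w0=1 w2=0 w5=1 w6=1 clk=0 w1=0 w4=0
  Δ1: clk:0→1
  Δ2: w0:1→0, w6:1→0, w1:0→1, w4:0→1
  Δ3: w3:1→0
  (3Δ to stable)
t=1 Δ0: w3=0 w0=0 w2=0 w5=1 w6=0 clk=1 w1=1 w4=1
  Δ1: clk:1→0
  (1Δ to stable)
t=2 Δ0: w3=0 w0=0 w2=0 w5=1 w6=0 clk=0 w1=1 w4=1
  Δ1: clk:0→1
  Δ2: w5:1→0, w1:1→0, w4:1→0
  Δ3: w3:0→1
  (3Δ to stable)
t=3 Δ0: w3=1 w0=0 w2=0 w5=0 w6=0 clk=1 w1=0 w4=0
  Δ1: clk:1→0
  (1Δ to stable)
t=4 Δ0: w3=1 w0=0 w2=0 w5=0 w6=0 clk=0 w1=0 w4=0
  Δ1: clk:0→1
  Δ2: w1:0→1
  (2Δ to stable)
t=5 Δ0: w3=1 w0=0 w2=0 w5=0 w6=0 clk=1 w1=1 w4=0
  Δ1: clk:1→0
  (1Δ to stable)
t=6 Δ0: w3=1 w0=0 w2=0 w5=0 w6=0 clk=0 w1=1 w4=0
  Δ1: clk:0→1
  Δ2: w5:0→1, w1:1→0
  (2Δ to stable)
t=7 Δ0: w3=1 w0=0 w2=0 w5=1 w6=0 clk=1 w1=0 w4=0
  Δ1: clk:1→0
  (1Δ to stable)
t=8 Δ0: w3=1 w0=0 w2=0 w5=1 w6=0 clk=0 w1=0 w4=0
  Δ1: clk:0→1
  Δ2: w5:1→0, w1:0→1
  (2Δ to stable)
t=9 Δ0: w3=1 w0=0 w2=0 w5=0 w6=0 clk=1 w1=1 w4=0
  Δ1: clk:1→0
  (1Δ to stable)
t=10 Δ0: w3=1 w0=0 w2=0 w5=0 w6=0 clk=0 w1=1 w4=0
  Δ1: clk:0→1
  Δ2: w5:0→1, w1:1→0
  (2Δ to stable)
t=11 Δ0: w3=1 w0=0 w2=0 w5=1 w6=0 clk=1 w1=0 w4=0
  Δ1: clk:1→0
  (1Δ to stable)
t=12 Δ0: w3=1 w0=0 w2=0 w5=1 w6=0 clk=0 w1=0 w4=0
  Δ1: clk:0→1
  Δ2: w5:1→0, w1:0→1
  (2Δ to stable)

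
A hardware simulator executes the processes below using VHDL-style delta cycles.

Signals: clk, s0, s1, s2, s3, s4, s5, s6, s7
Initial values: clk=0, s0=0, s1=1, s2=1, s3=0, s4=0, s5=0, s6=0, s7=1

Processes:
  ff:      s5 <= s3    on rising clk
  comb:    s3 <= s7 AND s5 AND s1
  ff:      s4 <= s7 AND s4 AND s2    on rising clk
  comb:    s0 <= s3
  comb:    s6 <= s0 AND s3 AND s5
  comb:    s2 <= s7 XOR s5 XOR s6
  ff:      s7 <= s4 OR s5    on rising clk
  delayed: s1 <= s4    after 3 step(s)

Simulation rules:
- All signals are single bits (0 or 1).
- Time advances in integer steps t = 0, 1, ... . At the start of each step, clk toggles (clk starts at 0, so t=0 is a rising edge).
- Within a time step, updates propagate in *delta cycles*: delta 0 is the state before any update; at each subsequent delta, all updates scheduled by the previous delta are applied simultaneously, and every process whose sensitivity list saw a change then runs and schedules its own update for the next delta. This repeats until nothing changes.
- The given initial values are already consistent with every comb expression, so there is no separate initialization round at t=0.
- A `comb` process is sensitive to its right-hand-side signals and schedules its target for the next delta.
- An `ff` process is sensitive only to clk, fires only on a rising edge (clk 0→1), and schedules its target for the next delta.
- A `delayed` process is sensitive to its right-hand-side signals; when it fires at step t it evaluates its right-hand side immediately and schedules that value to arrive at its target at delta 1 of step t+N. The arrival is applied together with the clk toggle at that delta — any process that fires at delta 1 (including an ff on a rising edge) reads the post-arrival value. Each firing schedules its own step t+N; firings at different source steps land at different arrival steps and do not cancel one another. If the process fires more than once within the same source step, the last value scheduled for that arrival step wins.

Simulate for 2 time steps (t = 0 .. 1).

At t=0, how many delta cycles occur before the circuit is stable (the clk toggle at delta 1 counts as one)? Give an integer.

3

t=0 Δ0: clk=0 s7=1 s5=0 s2=1 s1=1 s6=0 s0=0 s4=0 s3=0
  Δ1: clk:0→1
  Δ2: s7:1→0
  Δ3: s2:1→0
  (3Δ to stable)
t=1 Δ0: clk=1 s7=0 s5=0 s2=0 s1=1 s6=0 s0=0 s4=0 s3=0
  Δ1: clk:1→0
  (1Δ to stable)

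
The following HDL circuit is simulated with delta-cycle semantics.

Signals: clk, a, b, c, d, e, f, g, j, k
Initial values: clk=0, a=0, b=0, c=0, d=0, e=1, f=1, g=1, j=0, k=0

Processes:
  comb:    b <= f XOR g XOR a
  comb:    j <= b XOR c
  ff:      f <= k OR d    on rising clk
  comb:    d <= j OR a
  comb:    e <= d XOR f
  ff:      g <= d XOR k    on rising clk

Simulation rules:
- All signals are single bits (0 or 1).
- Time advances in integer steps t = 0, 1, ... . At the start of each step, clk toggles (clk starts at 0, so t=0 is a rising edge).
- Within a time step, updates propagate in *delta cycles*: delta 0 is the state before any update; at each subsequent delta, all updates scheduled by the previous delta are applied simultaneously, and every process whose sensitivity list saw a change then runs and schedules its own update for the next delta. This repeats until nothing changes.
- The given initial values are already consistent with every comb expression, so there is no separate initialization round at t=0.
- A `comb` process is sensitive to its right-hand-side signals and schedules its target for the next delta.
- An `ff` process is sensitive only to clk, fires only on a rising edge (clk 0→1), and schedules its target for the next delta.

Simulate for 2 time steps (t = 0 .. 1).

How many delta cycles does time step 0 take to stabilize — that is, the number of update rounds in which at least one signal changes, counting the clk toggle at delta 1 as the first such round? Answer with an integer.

t=0 Δ0: e=1 b=0 c=0 d=0 a=0 g=1 j=0 clk=0 f=1 k=0
  Δ1: clk:0→1
  Δ2: g:1→0, f:1→0
  Δ3: e:1→0
  (3Δ to stable)
t=1 Δ0: e=0 b=0 c=0 d=0 a=0 g=0 j=0 clk=1 f=0 k=0
  Δ1: clk:1→0
  (1Δ to stable)

3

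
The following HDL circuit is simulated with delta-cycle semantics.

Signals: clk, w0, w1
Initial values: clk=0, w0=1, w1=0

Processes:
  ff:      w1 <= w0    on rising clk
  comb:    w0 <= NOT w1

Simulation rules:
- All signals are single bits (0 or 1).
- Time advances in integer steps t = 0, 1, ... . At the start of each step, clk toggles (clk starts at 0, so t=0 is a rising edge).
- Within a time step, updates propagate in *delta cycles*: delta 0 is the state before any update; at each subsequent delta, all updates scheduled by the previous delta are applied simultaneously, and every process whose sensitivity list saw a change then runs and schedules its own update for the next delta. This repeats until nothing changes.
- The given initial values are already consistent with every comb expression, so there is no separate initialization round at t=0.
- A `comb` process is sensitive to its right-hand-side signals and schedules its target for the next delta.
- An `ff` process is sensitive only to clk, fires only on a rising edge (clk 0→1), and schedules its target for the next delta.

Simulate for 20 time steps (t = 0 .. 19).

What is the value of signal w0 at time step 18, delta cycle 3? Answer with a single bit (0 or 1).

1

t0.Δ0 w0=1 clk=0 w1=0
t0.Δ1 w0=1 clk=1 w1=0
t0.Δ2 w0=1 clk=1 w1=1
t0.Δ3 w0=0 clk=1 w1=1
t1.Δ0 w0=0 clk=1 w1=1
t1.Δ1 w0=0 clk=0 w1=1
t2.Δ0 w0=0 clk=0 w1=1
t2.Δ1 w0=0 clk=1 w1=1
t2.Δ2 w0=0 clk=1 w1=0
t2.Δ3 w0=1 clk=1 w1=0
t3.Δ0 w0=1 clk=1 w1=0
t3.Δ1 w0=1 clk=0 w1=0
t4.Δ0 w0=1 clk=0 w1=0
t4.Δ1 w0=1 clk=1 w1=0
t4.Δ2 w0=1 clk=1 w1=1
t4.Δ3 w0=0 clk=1 w1=1
t5.Δ0 w0=0 clk=1 w1=1
t5.Δ1 w0=0 clk=0 w1=1
t6.Δ0 w0=0 clk=0 w1=1
t6.Δ1 w0=0 clk=1 w1=1
t6.Δ2 w0=0 clk=1 w1=0
t6.Δ3 w0=1 clk=1 w1=0
t7.Δ0 w0=1 clk=1 w1=0
t7.Δ1 w0=1 clk=0 w1=0
t8.Δ0 w0=1 clk=0 w1=0
t8.Δ1 w0=1 clk=1 w1=0
t8.Δ2 w0=1 clk=1 w1=1
t8.Δ3 w0=0 clk=1 w1=1
t9.Δ0 w0=0 clk=1 w1=1
t9.Δ1 w0=0 clk=0 w1=1
t10.Δ0 w0=0 clk=0 w1=1
t10.Δ1 w0=0 clk=1 w1=1
t10.Δ2 w0=0 clk=1 w1=0
t10.Δ3 w0=1 clk=1 w1=0
t11.Δ0 w0=1 clk=1 w1=0
t11.Δ1 w0=1 clk=0 w1=0
t12.Δ0 w0=1 clk=0 w1=0
t12.Δ1 w0=1 clk=1 w1=0
t12.Δ2 w0=1 clk=1 w1=1
t12.Δ3 w0=0 clk=1 w1=1
t13.Δ0 w0=0 clk=1 w1=1
t13.Δ1 w0=0 clk=0 w1=1
t14.Δ0 w0=0 clk=0 w1=1
t14.Δ1 w0=0 clk=1 w1=1
t14.Δ2 w0=0 clk=1 w1=0
t14.Δ3 w0=1 clk=1 w1=0
t15.Δ0 w0=1 clk=1 w1=0
t15.Δ1 w0=1 clk=0 w1=0
t16.Δ0 w0=1 clk=0 w1=0
t16.Δ1 w0=1 clk=1 w1=0
t16.Δ2 w0=1 clk=1 w1=1
t16.Δ3 w0=0 clk=1 w1=1
t17.Δ0 w0=0 clk=1 w1=1
t17.Δ1 w0=0 clk=0 w1=1
t18.Δ0 w0=0 clk=0 w1=1
t18.Δ1 w0=0 clk=1 w1=1
t18.Δ2 w0=0 clk=1 w1=0
t18.Δ3 w0=1 clk=1 w1=0
t19.Δ0 w0=1 clk=1 w1=0
t19.Δ1 w0=1 clk=0 w1=0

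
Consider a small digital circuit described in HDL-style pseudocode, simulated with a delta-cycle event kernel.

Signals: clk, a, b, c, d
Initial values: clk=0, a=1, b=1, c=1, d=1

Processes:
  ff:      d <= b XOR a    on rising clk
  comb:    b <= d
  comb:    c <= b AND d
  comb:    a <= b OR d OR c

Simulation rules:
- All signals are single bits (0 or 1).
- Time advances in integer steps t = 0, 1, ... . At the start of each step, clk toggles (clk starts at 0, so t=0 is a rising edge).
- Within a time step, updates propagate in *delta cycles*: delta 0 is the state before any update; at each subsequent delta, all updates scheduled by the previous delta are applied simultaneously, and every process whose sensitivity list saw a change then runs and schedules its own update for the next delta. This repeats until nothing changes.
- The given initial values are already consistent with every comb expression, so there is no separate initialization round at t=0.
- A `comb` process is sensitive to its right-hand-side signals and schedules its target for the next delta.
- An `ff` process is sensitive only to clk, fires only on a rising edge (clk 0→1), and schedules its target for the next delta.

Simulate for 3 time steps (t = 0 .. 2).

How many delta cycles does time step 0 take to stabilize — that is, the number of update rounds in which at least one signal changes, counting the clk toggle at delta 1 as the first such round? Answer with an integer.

4

t0.Δ0 b=1 a=1 d=1 c=1 clk=0
t0.Δ1 b=1 a=1 d=1 c=1 clk=1
t0.Δ2 b=1 a=1 d=0 c=1 clk=1
t0.Δ3 b=0 a=1 d=0 c=0 clk=1
t0.Δ4 b=0 a=0 d=0 c=0 clk=1
t1.Δ0 b=0 a=0 d=0 c=0 clk=1
t1.Δ1 b=0 a=0 d=0 c=0 clk=0
t2.Δ0 b=0 a=0 d=0 c=0 clk=0
t2.Δ1 b=0 a=0 d=0 c=0 clk=1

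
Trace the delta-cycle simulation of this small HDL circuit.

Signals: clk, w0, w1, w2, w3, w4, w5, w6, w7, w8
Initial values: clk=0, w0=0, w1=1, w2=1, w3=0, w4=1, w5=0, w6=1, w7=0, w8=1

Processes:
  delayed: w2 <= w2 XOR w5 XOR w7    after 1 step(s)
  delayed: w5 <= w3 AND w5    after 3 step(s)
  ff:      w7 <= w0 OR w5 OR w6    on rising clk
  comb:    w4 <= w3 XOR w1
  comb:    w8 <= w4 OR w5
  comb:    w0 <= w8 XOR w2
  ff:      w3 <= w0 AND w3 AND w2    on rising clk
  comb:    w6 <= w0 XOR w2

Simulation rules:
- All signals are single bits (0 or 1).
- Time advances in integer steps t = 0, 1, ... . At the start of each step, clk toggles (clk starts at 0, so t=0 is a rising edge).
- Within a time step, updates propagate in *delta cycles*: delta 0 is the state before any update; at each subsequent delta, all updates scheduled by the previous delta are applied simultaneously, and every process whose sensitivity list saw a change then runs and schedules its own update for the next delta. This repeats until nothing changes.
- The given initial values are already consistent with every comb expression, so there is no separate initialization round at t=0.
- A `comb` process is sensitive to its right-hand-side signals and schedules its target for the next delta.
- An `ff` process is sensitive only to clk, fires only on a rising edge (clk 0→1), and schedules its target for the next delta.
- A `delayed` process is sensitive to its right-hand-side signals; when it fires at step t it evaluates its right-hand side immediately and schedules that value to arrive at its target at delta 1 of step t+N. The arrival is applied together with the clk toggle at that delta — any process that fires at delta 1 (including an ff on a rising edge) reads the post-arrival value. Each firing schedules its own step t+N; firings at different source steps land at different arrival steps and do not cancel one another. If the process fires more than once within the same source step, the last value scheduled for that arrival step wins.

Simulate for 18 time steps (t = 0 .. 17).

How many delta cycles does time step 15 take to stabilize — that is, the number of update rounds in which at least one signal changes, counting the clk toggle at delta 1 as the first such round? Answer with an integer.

3

t0.Δ0 w4=1 w0=0 clk=0 w6=1 w2=1 w7=0 w1=1 w3=0 w5=0 w8=1
t0.Δ1 w4=1 w0=0 clk=1 w6=1 w2=1 w7=0 w1=1 w3=0 w5=0 w8=1
t0.Δ2 w4=1 w0=0 clk=1 w6=1 w2=1 w7=1 w1=1 w3=0 w5=0 w8=1
t1.Δ0 w4=1 w0=0 clk=1 w6=1 w2=1 w7=1 w1=1 w3=0 w5=0 w8=1
t1.Δ1 w4=1 w0=0 clk=0 w6=1 w2=0 w7=1 w1=1 w3=0 w5=0 w8=1
t1.Δ2 w4=1 w0=1 clk=0 w6=0 w2=0 w7=1 w1=1 w3=0 w5=0 w8=1
t1.Δ3 w4=1 w0=1 clk=0 w6=1 w2=0 w7=1 w1=1 w3=0 w5=0 w8=1
t2.Δ0 w4=1 w0=1 clk=0 w6=1 w2=0 w7=1 w1=1 w3=0 w5=0 w8=1
t2.Δ1 w4=1 w0=1 clk=1 w6=1 w2=1 w7=1 w1=1 w3=0 w5=0 w8=1
t2.Δ2 w4=1 w0=0 clk=1 w6=0 w2=1 w7=1 w1=1 w3=0 w5=0 w8=1
t2.Δ3 w4=1 w0=0 clk=1 w6=1 w2=1 w7=1 w1=1 w3=0 w5=0 w8=1
t3.Δ0 w4=1 w0=0 clk=1 w6=1 w2=1 w7=1 w1=1 w3=0 w5=0 w8=1
t3.Δ1 w4=1 w0=0 clk=0 w6=1 w2=0 w7=1 w1=1 w3=0 w5=0 w8=1
t3.Δ2 w4=1 w0=1 clk=0 w6=0 w2=0 w7=1 w1=1 w3=0 w5=0 w8=1
t3.Δ3 w4=1 w0=1 clk=0 w6=1 w2=0 w7=1 w1=1 w3=0 w5=0 w8=1
t4.Δ0 w4=1 w0=1 clk=0 w6=1 w2=0 w7=1 w1=1 w3=0 w5=0 w8=1
t4.Δ1 w4=1 w0=1 clk=1 w6=1 w2=1 w7=1 w1=1 w3=0 w5=0 w8=1
t4.Δ2 w4=1 w0=0 clk=1 w6=0 w2=1 w7=1 w1=1 w3=0 w5=0 w8=1
t4.Δ3 w4=1 w0=0 clk=1 w6=1 w2=1 w7=1 w1=1 w3=0 w5=0 w8=1
t5.Δ0 w4=1 w0=0 clk=1 w6=1 w2=1 w7=1 w1=1 w3=0 w5=0 w8=1
t5.Δ1 w4=1 w0=0 clk=0 w6=1 w2=0 w7=1 w1=1 w3=0 w5=0 w8=1
t5.Δ2 w4=1 w0=1 clk=0 w6=0 w2=0 w7=1 w1=1 w3=0 w5=0 w8=1
t5.Δ3 w4=1 w0=1 clk=0 w6=1 w2=0 w7=1 w1=1 w3=0 w5=0 w8=1
t6.Δ0 w4=1 w0=1 clk=0 w6=1 w2=0 w7=1 w1=1 w3=0 w5=0 w8=1
t6.Δ1 w4=1 w0=1 clk=1 w6=1 w2=1 w7=1 w1=1 w3=0 w5=0 w8=1
t6.Δ2 w4=1 w0=0 clk=1 w6=0 w2=1 w7=1 w1=1 w3=0 w5=0 w8=1
t6.Δ3 w4=1 w0=0 clk=1 w6=1 w2=1 w7=1 w1=1 w3=0 w5=0 w8=1
t7.Δ0 w4=1 w0=0 clk=1 w6=1 w2=1 w7=1 w1=1 w3=0 w5=0 w8=1
t7.Δ1 w4=1 w0=0 clk=0 w6=1 w2=0 w7=1 w1=1 w3=0 w5=0 w8=1
t7.Δ2 w4=1 w0=1 clk=0 w6=0 w2=0 w7=1 w1=1 w3=0 w5=0 w8=1
t7.Δ3 w4=1 w0=1 clk=0 w6=1 w2=0 w7=1 w1=1 w3=0 w5=0 w8=1
t8.Δ0 w4=1 w0=1 clk=0 w6=1 w2=0 w7=1 w1=1 w3=0 w5=0 w8=1
t8.Δ1 w4=1 w0=1 clk=1 w6=1 w2=1 w7=1 w1=1 w3=0 w5=0 w8=1
t8.Δ2 w4=1 w0=0 clk=1 w6=0 w2=1 w7=1 w1=1 w3=0 w5=0 w8=1
t8.Δ3 w4=1 w0=0 clk=1 w6=1 w2=1 w7=1 w1=1 w3=0 w5=0 w8=1
t9.Δ0 w4=1 w0=0 clk=1 w6=1 w2=1 w7=1 w1=1 w3=0 w5=0 w8=1
t9.Δ1 w4=1 w0=0 clk=0 w6=1 w2=0 w7=1 w1=1 w3=0 w5=0 w8=1
t9.Δ2 w4=1 w0=1 clk=0 w6=0 w2=0 w7=1 w1=1 w3=0 w5=0 w8=1
t9.Δ3 w4=1 w0=1 clk=0 w6=1 w2=0 w7=1 w1=1 w3=0 w5=0 w8=1
t10.Δ0 w4=1 w0=1 clk=0 w6=1 w2=0 w7=1 w1=1 w3=0 w5=0 w8=1
t10.Δ1 w4=1 w0=1 clk=1 w6=1 w2=1 w7=1 w1=1 w3=0 w5=0 w8=1
t10.Δ2 w4=1 w0=0 clk=1 w6=0 w2=1 w7=1 w1=1 w3=0 w5=0 w8=1
t10.Δ3 w4=1 w0=0 clk=1 w6=1 w2=1 w7=1 w1=1 w3=0 w5=0 w8=1
t11.Δ0 w4=1 w0=0 clk=1 w6=1 w2=1 w7=1 w1=1 w3=0 w5=0 w8=1
t11.Δ1 w4=1 w0=0 clk=0 w6=1 w2=0 w7=1 w1=1 w3=0 w5=0 w8=1
t11.Δ2 w4=1 w0=1 clk=0 w6=0 w2=0 w7=1 w1=1 w3=0 w5=0 w8=1
t11.Δ3 w4=1 w0=1 clk=0 w6=1 w2=0 w7=1 w1=1 w3=0 w5=0 w8=1
t12.Δ0 w4=1 w0=1 clk=0 w6=1 w2=0 w7=1 w1=1 w3=0 w5=0 w8=1
t12.Δ1 w4=1 w0=1 clk=1 w6=1 w2=1 w7=1 w1=1 w3=0 w5=0 w8=1
t12.Δ2 w4=1 w0=0 clk=1 w6=0 w2=1 w7=1 w1=1 w3=0 w5=0 w8=1
t12.Δ3 w4=1 w0=0 clk=1 w6=1 w2=1 w7=1 w1=1 w3=0 w5=0 w8=1
t13.Δ0 w4=1 w0=0 clk=1 w6=1 w2=1 w7=1 w1=1 w3=0 w5=0 w8=1
t13.Δ1 w4=1 w0=0 clk=0 w6=1 w2=0 w7=1 w1=1 w3=0 w5=0 w8=1
t13.Δ2 w4=1 w0=1 clk=0 w6=0 w2=0 w7=1 w1=1 w3=0 w5=0 w8=1
t13.Δ3 w4=1 w0=1 clk=0 w6=1 w2=0 w7=1 w1=1 w3=0 w5=0 w8=1
t14.Δ0 w4=1 w0=1 clk=0 w6=1 w2=0 w7=1 w1=1 w3=0 w5=0 w8=1
t14.Δ1 w4=1 w0=1 clk=1 w6=1 w2=1 w7=1 w1=1 w3=0 w5=0 w8=1
t14.Δ2 w4=1 w0=0 clk=1 w6=0 w2=1 w7=1 w1=1 w3=0 w5=0 w8=1
t14.Δ3 w4=1 w0=0 clk=1 w6=1 w2=1 w7=1 w1=1 w3=0 w5=0 w8=1
t15.Δ0 w4=1 w0=0 clk=1 w6=1 w2=1 w7=1 w1=1 w3=0 w5=0 w8=1
t15.Δ1 w4=1 w0=0 clk=0 w6=1 w2=0 w7=1 w1=1 w3=0 w5=0 w8=1
t15.Δ2 w4=1 w0=1 clk=0 w6=0 w2=0 w7=1 w1=1 w3=0 w5=0 w8=1
t15.Δ3 w4=1 w0=1 clk=0 w6=1 w2=0 w7=1 w1=1 w3=0 w5=0 w8=1
t16.Δ0 w4=1 w0=1 clk=0 w6=1 w2=0 w7=1 w1=1 w3=0 w5=0 w8=1
t16.Δ1 w4=1 w0=1 clk=1 w6=1 w2=1 w7=1 w1=1 w3=0 w5=0 w8=1
t16.Δ2 w4=1 w0=0 clk=1 w6=0 w2=1 w7=1 w1=1 w3=0 w5=0 w8=1
t16.Δ3 w4=1 w0=0 clk=1 w6=1 w2=1 w7=1 w1=1 w3=0 w5=0 w8=1
t17.Δ0 w4=1 w0=0 clk=1 w6=1 w2=1 w7=1 w1=1 w3=0 w5=0 w8=1
t17.Δ1 w4=1 w0=0 clk=0 w6=1 w2=0 w7=1 w1=1 w3=0 w5=0 w8=1
t17.Δ2 w4=1 w0=1 clk=0 w6=0 w2=0 w7=1 w1=1 w3=0 w5=0 w8=1
t17.Δ3 w4=1 w0=1 clk=0 w6=1 w2=0 w7=1 w1=1 w3=0 w5=0 w8=1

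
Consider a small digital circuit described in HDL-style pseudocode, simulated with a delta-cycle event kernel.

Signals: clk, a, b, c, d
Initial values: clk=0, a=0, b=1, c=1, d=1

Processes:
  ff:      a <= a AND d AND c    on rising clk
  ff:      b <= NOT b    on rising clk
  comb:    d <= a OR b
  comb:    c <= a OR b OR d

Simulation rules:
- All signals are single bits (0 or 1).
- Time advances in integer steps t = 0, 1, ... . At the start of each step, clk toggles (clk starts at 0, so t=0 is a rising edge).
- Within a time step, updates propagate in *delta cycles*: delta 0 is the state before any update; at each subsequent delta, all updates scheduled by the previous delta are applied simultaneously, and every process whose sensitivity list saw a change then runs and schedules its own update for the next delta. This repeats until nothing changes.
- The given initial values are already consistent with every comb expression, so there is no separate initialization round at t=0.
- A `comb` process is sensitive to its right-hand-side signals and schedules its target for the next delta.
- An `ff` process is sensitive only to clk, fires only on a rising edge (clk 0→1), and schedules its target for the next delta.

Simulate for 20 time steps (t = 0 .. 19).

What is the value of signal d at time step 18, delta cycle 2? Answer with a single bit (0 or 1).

0

t=0 Δ0: d=1 a=0 clk=0 b=1 c=1
  Δ1: clk:0→1
  Δ2: b:1→0
  Δ3: d:1→0
  Δ4: c:1→0
  (4Δ to stable)
t=1 Δ0: d=0 a=0 clk=1 b=0 c=0
  Δ1: clk:1→0
  (1Δ to stable)
t=2 Δ0: d=0 a=0 clk=0 b=0 c=0
  Δ1: clk:0→1
  Δ2: b:0→1
  Δ3: d:0→1, c:0→1
  (3Δ to stable)
t=3 Δ0: d=1 a=0 clk=1 b=1 c=1
  Δ1: clk:1→0
  (1Δ to stable)
t=4 Δ0: d=1 a=0 clk=0 b=1 c=1
  Δ1: clk:0→1
  Δ2: b:1→0
  Δ3: d:1→0
  Δ4: c:1→0
  (4Δ to stable)
t=5 Δ0: d=0 a=0 clk=1 b=0 c=0
  Δ1: clk:1→0
  (1Δ to stable)
t=6 Δ0: d=0 a=0 clk=0 b=0 c=0
  Δ1: clk:0→1
  Δ2: b:0→1
  Δ3: d:0→1, c:0→1
  (3Δ to stable)
t=7 Δ0: d=1 a=0 clk=1 b=1 c=1
  Δ1: clk:1→0
  (1Δ to stable)
t=8 Δ0: d=1 a=0 clk=0 b=1 c=1
  Δ1: clk:0→1
  Δ2: b:1→0
  Δ3: d:1→0
  Δ4: c:1→0
  (4Δ to stable)
t=9 Δ0: d=0 a=0 clk=1 b=0 c=0
  Δ1: clk:1→0
  (1Δ to stable)
t=10 Δ0: d=0 a=0 clk=0 b=0 c=0
  Δ1: clk:0→1
  Δ2: b:0→1
  Δ3: d:0→1, c:0→1
  (3Δ to stable)
t=11 Δ0: d=1 a=0 clk=1 b=1 c=1
  Δ1: clk:1→0
  (1Δ to stable)
t=12 Δ0: d=1 a=0 clk=0 b=1 c=1
  Δ1: clk:0→1
  Δ2: b:1→0
  Δ3: d:1→0
  Δ4: c:1→0
  (4Δ to stable)
t=13 Δ0: d=0 a=0 clk=1 b=0 c=0
  Δ1: clk:1→0
  (1Δ to stable)
t=14 Δ0: d=0 a=0 clk=0 b=0 c=0
  Δ1: clk:0→1
  Δ2: b:0→1
  Δ3: d:0→1, c:0→1
  (3Δ to stable)
t=15 Δ0: d=1 a=0 clk=1 b=1 c=1
  Δ1: clk:1→0
  (1Δ to stable)
t=16 Δ0: d=1 a=0 clk=0 b=1 c=1
  Δ1: clk:0→1
  Δ2: b:1→0
  Δ3: d:1→0
  Δ4: c:1→0
  (4Δ to stable)
t=17 Δ0: d=0 a=0 clk=1 b=0 c=0
  Δ1: clk:1→0
  (1Δ to stable)
t=18 Δ0: d=0 a=0 clk=0 b=0 c=0
  Δ1: clk:0→1
  Δ2: b:0→1
  Δ3: d:0→1, c:0→1
  (3Δ to stable)
t=19 Δ0: d=1 a=0 clk=1 b=1 c=1
  Δ1: clk:1→0
  (1Δ to stable)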